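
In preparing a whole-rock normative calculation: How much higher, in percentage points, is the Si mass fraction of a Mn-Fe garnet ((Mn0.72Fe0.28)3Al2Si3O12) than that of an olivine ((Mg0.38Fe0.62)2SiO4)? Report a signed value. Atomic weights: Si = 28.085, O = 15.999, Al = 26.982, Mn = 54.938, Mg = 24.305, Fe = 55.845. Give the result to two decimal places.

1.37 percentage points

Si in (Mn0.72Fe0.28)3Al2Si3O12: molar mass 495.783 g/mol; 3×28.085 = 84.255 g → 16.99 wt%.
Si in (Mg0.38Fe0.62)2SiO4: molar mass 179.801 g/mol; 1×28.085 = 28.085 g → 15.62 wt%.
Difference = 16.99 − 15.62 = 1.37 percentage points.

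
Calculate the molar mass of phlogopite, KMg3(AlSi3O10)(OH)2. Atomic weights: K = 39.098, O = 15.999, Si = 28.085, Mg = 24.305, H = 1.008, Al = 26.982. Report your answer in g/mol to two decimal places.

417.25 g/mol

The formula mass is the sum 1(39.098) + 3(24.305) + 1(26.982) + 3(28.085) + 12(15.999) + 2(1.008).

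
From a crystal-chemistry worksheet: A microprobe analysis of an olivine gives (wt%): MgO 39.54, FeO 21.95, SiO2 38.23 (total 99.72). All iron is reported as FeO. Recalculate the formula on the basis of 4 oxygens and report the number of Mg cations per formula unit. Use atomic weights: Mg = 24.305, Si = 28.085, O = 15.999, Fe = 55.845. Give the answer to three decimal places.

1.533 Mg apfu

MgO: 39.54/40.304 = 0.98104 mol → 0.98104 mol Mg, 0.98104 mol O.
FeO: 21.95/71.844 = 0.30552 mol → 0.30552 mol Fe, 0.30552 mol O.
SiO2: 38.23/60.083 = 0.63629 mol → 0.63629 mol Si, 1.27258 mol O.
Total oxygen = 2.55914 mol. Normalization factor = 4/2.55914 = 1.56303.
Mg per 4 O = 0.98104 × 1.56303 = 1.533.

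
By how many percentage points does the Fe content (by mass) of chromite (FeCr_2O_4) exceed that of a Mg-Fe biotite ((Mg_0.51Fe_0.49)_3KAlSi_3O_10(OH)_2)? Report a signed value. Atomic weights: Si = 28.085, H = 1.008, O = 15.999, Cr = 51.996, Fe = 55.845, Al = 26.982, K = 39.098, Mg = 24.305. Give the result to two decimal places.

First mineral: 55.845 g Fe in 223.833 g formula = 24.95 wt% Fe.
Second mineral: 82.092 g Fe in 463.618 g formula = 17.71 wt% Fe.
24.95% − 17.71% gives a difference of 7.24 percentage points.

7.24 percentage points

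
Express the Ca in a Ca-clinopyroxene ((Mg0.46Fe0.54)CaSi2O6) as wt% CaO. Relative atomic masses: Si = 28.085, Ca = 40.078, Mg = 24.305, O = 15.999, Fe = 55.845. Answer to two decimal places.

24.01 wt%

Molar mass of (Mg0.46Fe0.54)CaSi2O6 = 0.46×24.305 + 0.54×55.845 + 1×40.078 + 2×28.085 + 6×15.999 = 233.579 g/mol.
Each formula unit contains 1 Ca, equivalent to 1/1 = 1.0000 mol CaO.
M(CaO) = 1×40.078 + 1×15.999 = 56.077 g/mol.
Mass of CaO per formula unit = 1.0000 × 56.077 = 56.077 g.
CaO wt% = 56.077 / 233.579 × 100 = 24.01%.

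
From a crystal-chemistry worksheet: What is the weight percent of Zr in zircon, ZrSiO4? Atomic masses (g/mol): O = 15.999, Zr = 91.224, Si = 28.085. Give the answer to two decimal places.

Molar mass of ZrSiO4: 1·91.224 + 1·28.085 + 4·15.999 = 183.305 g/mol.
Mass of Zr per formula unit: 1 × 91.224 = 91.224 g.
Weight fraction Zr = 91.224 / 183.305 = 0.4977.

49.77 mass %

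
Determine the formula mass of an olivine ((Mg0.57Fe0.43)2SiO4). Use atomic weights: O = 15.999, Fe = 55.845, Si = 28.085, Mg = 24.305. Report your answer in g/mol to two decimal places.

167.82 g/mol

The formula mass is the sum 1.14*24.305 + 0.86*55.845 + 1*28.085 + 4*15.999.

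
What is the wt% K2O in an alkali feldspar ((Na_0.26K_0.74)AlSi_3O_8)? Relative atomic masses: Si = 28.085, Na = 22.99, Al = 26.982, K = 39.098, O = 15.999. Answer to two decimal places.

Molar mass of (Na_0.26K_0.74)AlSi_3O_8 = 0.26·22.99 + 0.74·39.098 + 1·26.982 + 3·28.085 + 8·15.999 = 274.139 g/mol.
Each formula unit contains 0.74 K, equivalent to 0.74/2 = 0.3700 mol K2O.
M(K2O) = 2×39.098 + 1×15.999 = 94.195 g/mol.
Mass of K2O per formula unit = 0.3700 × 94.195 = 34.852 g.
K2O wt% = 34.852 / 274.139 × 100 = 12.71%.

12.71 wt%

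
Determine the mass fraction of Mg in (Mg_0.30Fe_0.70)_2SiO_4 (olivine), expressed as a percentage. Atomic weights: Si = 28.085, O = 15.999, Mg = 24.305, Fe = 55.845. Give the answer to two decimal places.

Molar mass of (Mg_0.30Fe_0.70)_2SiO_4: 0.60·24.305 + 1.40·55.845 + 1·28.085 + 4·15.999 = 184.847 g/mol.
Mass of Mg per formula unit: 0.60 × 24.305 = 14.583 g.
Weight fraction Mg = 14.583 / 184.847 = 0.0789.

7.89 mass %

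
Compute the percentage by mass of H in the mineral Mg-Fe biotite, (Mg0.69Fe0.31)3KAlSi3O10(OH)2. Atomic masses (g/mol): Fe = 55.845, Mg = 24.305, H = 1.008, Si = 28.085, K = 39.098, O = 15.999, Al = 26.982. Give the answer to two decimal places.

0.45 weight percent

Formula mass = 2.07·24.305 + 0.93·55.845 + 1·39.098 + 1·26.982 + 3·28.085 + 12·15.999 + 2·1.008 = 446.586 g/mol, of which 2.016 g is H.
So H makes up 2.016/446.586 = 0.0045 of the mass, i.e. 0.45%.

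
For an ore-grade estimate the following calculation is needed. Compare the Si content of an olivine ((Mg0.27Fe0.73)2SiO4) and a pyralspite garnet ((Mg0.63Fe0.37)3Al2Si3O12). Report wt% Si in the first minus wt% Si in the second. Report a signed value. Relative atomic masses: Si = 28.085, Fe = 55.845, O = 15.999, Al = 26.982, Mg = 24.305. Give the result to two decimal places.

-4.19 percentage points

First mineral: 28.085 g Si in 186.739 g formula = 15.04 wt% Si.
Second mineral: 84.255 g Si in 438.131 g formula = 19.23 wt% Si.
15.04% − 19.23% gives a difference of -4.19 percentage points.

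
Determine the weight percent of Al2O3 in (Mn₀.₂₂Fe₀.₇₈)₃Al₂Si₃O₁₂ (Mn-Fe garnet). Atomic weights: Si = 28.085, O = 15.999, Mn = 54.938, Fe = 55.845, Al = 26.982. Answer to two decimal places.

Molar mass of (Mn₀.₂₂Fe₀.₇₈)₃Al₂Si₃O₁₂ = 0.66·54.938 + 2.34·55.845 + 2·26.982 + 3·28.085 + 12·15.999 = 497.143 g/mol.
Each formula unit contains 2 Al, equivalent to 2/2 = 1.0000 mol Al2O3.
M(Al2O3) = 2×26.982 + 3×15.999 = 101.961 g/mol.
Mass of Al2O3 per formula unit = 1.0000 × 101.961 = 101.961 g.
Al2O3 wt% = 101.961 / 497.143 × 100 = 20.51%.

20.51 wt%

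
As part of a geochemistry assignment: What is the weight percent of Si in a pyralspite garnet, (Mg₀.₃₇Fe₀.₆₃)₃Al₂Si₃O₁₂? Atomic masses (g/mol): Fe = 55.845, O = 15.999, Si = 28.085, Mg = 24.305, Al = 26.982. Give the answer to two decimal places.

Formula mass = 1.11×24.305 + 1.89×55.845 + 2×26.982 + 3×28.085 + 12×15.999 = 462.733 g/mol, of which 84.255 g is Si.
So Si makes up 84.255/462.733 = 0.1821 of the mass, i.e. 18.21%.

18.21 wt%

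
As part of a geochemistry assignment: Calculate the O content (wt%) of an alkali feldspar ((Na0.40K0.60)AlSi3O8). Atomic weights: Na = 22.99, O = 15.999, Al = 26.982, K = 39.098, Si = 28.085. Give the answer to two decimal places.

Formula mass = 0.40×22.99 + 0.60×39.098 + 1×26.982 + 3×28.085 + 8×15.999 = 271.884 g/mol, of which 127.992 g is O.
So O makes up 127.992/271.884 = 0.4708 of the mass, i.e. 47.08%.

47.08 wt%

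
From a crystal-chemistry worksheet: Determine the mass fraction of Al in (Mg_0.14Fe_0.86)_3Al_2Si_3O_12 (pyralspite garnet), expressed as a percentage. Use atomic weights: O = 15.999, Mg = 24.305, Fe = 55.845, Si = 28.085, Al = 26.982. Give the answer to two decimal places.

11.14 weight percent

Molar mass of (Mg_0.14Fe_0.86)_3Al_2Si_3O_12: 0.42·24.305 + 2.58·55.845 + 2·26.982 + 3·28.085 + 12·15.999 = 484.495 g/mol.
Mass of Al per formula unit: 2 × 26.982 = 53.964 g.
Weight fraction Al = 53.964 / 484.495 = 0.1114.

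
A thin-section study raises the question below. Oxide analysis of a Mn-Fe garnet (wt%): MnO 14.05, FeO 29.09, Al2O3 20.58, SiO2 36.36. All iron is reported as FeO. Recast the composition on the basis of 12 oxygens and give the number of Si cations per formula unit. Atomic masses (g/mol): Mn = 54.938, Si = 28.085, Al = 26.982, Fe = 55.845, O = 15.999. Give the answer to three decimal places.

MnO: 14.05/70.937 = 0.19806 mol → 0.19806 mol Mn, 0.19806 mol O.
FeO: 29.09/71.844 = 0.40491 mol → 0.40491 mol Fe, 0.40491 mol O.
Al2O3: 20.58/101.961 = 0.20184 mol → 0.40368 mol Al, 0.60552 mol O.
SiO2: 36.36/60.083 = 0.60516 mol → 0.60516 mol Si, 1.21032 mol O.
Total oxygen = 2.41881 mol. Normalization factor = 12/2.41881 = 4.96112.
Si per 12 O = 0.60516 × 4.96112 = 3.002.

3.002 Si apfu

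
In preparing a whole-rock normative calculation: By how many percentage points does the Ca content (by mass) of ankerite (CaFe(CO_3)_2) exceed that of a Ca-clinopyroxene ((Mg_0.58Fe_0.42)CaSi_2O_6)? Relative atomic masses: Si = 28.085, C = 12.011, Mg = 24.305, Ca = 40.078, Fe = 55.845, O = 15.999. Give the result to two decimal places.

1.12 percentage points

M(CaFe(CO_3)_2) = 215.939 g/mol, so wt% Ca = 40.078/215.939 × 100 = 18.56%.
M((Mg_0.58Fe_0.42)CaSi_2O_6) = 229.794 g/mol, so wt% Ca = 40.078/229.794 × 100 = 17.44%.
18.56 − 17.44 = 1.12 pp.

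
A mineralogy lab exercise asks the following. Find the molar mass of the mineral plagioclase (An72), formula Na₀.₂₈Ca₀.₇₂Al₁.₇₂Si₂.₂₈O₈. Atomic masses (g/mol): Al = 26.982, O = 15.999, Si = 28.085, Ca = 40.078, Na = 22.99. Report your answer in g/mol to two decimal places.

273.73 g/mol

The formula mass is the sum 0.28×22.99 + 0.72×40.078 + 1.72×26.982 + 2.28×28.085 + 8×15.999.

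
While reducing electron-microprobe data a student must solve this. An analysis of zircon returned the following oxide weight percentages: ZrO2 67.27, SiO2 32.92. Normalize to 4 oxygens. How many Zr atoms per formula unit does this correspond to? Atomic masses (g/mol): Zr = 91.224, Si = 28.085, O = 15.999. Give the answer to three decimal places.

67.27 wt% ZrO2 ÷ 123.222 g/mol = 0.54593 mol, giving 0.54593 Zr and 1.09186 O.
32.92 wt% SiO2 ÷ 60.083 g/mol = 0.54791 mol, giving 0.54791 Si and 1.09582 O.
Oxygen sums to 2.18768; scaling by 4/2.18768 = 1.82842 puts the formula on 4 O.
Zr: 0.54593 × 1.82842 = 0.998 atoms per formula unit.

0.998 Zr apfu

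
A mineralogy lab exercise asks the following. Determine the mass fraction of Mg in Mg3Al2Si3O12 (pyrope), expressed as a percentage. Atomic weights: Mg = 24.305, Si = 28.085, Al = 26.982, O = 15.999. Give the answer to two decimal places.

18.09 weight percent

Formula mass = 3*24.305 + 2*26.982 + 3*28.085 + 12*15.999 = 403.122 g/mol, of which 72.915 g is Mg.
So Mg makes up 72.915/403.122 = 0.1809 of the mass, i.e. 18.09%.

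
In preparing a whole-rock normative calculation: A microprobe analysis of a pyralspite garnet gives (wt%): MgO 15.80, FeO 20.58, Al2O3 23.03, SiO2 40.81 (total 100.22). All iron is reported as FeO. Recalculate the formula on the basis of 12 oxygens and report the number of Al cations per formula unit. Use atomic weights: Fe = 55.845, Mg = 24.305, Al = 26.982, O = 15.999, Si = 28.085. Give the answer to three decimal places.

1.997 Al apfu

MgO: 15.80/40.304 = 0.39202 mol → 0.39202 mol Mg, 0.39202 mol O.
FeO: 20.58/71.844 = 0.28645 mol → 0.28645 mol Fe, 0.28645 mol O.
Al2O3: 23.03/101.961 = 0.22587 mol → 0.45174 mol Al, 0.67761 mol O.
SiO2: 40.81/60.083 = 0.67923 mol → 0.67923 mol Si, 1.35846 mol O.
Total oxygen = 2.71454 mol. Normalization factor = 12/2.71454 = 4.42064.
Al per 12 O = 0.45174 × 4.42064 = 1.997.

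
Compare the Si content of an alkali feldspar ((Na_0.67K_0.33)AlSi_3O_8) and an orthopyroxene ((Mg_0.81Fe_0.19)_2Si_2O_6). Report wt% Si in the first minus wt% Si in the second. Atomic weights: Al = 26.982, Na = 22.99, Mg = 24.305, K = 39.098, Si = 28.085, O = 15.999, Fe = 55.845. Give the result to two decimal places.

First mineral: 84.255 g Si in 267.535 g formula = 31.49 wt% Si.
Second mineral: 56.170 g Si in 212.759 g formula = 26.40 wt% Si.
31.49% − 26.40% gives a difference of 5.09 percentage points.

5.09 percentage points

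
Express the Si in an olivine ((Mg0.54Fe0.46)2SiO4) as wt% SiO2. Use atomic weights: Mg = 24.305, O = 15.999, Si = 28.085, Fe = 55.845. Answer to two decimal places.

35.40 wt%

Molar mass of (Mg0.54Fe0.46)2SiO4 = 1.08·24.305 + 0.92·55.845 + 1·28.085 + 4·15.999 = 169.708 g/mol.
Each formula unit contains 1 Si, equivalent to 1/1 = 1.0000 mol SiO2.
M(SiO2) = 1×28.085 + 2×15.999 = 60.083 g/mol.
Mass of SiO2 per formula unit = 1.0000 × 60.083 = 60.083 g.
SiO2 wt% = 60.083 / 169.708 × 100 = 35.40%.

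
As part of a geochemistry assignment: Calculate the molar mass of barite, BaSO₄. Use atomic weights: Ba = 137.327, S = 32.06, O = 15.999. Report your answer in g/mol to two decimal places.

233.38 g/mol

M = 1·137.327 + 1·32.06 + 4·15.999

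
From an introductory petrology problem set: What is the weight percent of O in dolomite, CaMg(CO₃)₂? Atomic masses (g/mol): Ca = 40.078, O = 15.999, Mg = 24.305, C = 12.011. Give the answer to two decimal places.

M(CaMg(CO₃)₂) = 184.399 g/mol.
O contributes 6 × 15.999 = 95.994 g per mole.
95.994/184.399 = 0.5206 → 52.06%.

52.06 weight percent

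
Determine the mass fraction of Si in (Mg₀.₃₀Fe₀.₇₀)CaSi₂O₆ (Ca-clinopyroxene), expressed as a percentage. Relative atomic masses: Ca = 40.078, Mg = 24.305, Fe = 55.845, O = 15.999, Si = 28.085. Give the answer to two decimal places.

23.54 wt%

Molar mass of (Mg₀.₃₀Fe₀.₇₀)CaSi₂O₆: 0.30*24.305 + 0.70*55.845 + 1*40.078 + 2*28.085 + 6*15.999 = 238.625 g/mol.
Mass of Si per formula unit: 2 × 28.085 = 56.170 g.
Weight fraction Si = 56.170 / 238.625 = 0.2354.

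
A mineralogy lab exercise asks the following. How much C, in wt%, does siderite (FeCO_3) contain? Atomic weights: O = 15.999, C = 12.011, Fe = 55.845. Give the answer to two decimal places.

M(FeCO_3) = 115.853 g/mol.
C contributes 1 × 12.011 = 12.011 g per mole.
12.011/115.853 = 0.1037 → 10.37%.

10.37 wt%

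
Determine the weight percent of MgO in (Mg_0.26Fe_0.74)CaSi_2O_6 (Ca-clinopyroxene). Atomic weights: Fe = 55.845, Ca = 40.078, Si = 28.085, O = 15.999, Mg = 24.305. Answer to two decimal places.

Formula mass = 239.887 g/mol.
0.26 Mg → 0.2600 mol MgO per formula unit; M(MgO) = 40.304, so MgO mass = 10.479 g.
10.479/239.887 × 100 = 4.37 wt%.

4.37 wt%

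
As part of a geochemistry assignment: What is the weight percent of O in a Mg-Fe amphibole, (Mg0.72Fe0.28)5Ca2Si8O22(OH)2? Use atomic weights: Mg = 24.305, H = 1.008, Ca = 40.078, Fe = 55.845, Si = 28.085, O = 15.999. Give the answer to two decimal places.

44.83 mass %

Molar mass of (Mg0.72Fe0.28)5Ca2Si8O22(OH)2: 3.60*24.305 + 1.40*55.845 + 2*40.078 + 8*28.085 + 24*15.999 + 2*1.008 = 856.509 g/mol.
Mass of O per formula unit: 24 × 15.999 = 383.976 g.
Weight fraction O = 383.976 / 856.509 = 0.4483.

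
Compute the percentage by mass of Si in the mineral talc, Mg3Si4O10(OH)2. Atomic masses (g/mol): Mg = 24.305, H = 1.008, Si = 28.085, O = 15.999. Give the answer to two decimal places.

29.62 wt%

Formula mass = 3*24.305 + 4*28.085 + 12*15.999 + 2*1.008 = 379.259 g/mol, of which 112.340 g is Si.
So Si makes up 112.340/379.259 = 0.2962 of the mass, i.e. 29.62%.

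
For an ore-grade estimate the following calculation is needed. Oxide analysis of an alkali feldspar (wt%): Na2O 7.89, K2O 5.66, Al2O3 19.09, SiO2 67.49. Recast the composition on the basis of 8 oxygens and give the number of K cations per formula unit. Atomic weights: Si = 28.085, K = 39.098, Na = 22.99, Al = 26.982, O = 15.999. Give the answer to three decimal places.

Na2O (M=61.979): mol = 0.12730; Na = 0.25460, O = 0.12730.
K2O (M=94.195): mol = 0.06009; K = 0.12018, O = 0.06009.
Al2O3 (M=101.961): mol = 0.18723; Al = 0.37446, O = 0.56169.
SiO2 (M=60.083): mol = 1.12328; Si = 1.12328, O = 2.24656.
ΣO = 2.99564; factor = 8/ΣO = 2.67055.
K apfu = 0.12018 × 2.67055 = 0.321.

0.321 K apfu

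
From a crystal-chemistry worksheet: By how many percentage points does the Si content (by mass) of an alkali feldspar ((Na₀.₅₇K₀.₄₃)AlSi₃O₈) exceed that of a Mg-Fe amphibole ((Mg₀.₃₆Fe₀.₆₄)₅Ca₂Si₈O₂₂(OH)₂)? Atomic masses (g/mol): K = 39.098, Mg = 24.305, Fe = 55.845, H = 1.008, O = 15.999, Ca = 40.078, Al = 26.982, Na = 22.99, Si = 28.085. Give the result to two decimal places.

M((Na₀.₅₇K₀.₄₃)AlSi₃O₈) = 269.145 g/mol, so wt% Si = 84.255/269.145 × 100 = 31.30%.
M((Mg₀.₃₆Fe₀.₆₄)₅Ca₂Si₈O₂₂(OH)₂) = 913.281 g/mol, so wt% Si = 224.680/913.281 × 100 = 24.60%.
31.30 − 24.60 = 6.70 pp.

6.70 percentage points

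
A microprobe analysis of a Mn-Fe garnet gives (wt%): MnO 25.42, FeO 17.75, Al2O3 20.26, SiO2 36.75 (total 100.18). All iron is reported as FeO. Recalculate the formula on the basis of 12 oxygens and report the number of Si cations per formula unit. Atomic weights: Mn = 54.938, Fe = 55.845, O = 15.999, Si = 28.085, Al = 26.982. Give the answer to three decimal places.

25.42 wt% MnO ÷ 70.937 g/mol = 0.35835 mol, giving 0.35835 Mn and 0.35835 O.
17.75 wt% FeO ÷ 71.844 g/mol = 0.24706 mol, giving 0.24706 Fe and 0.24706 O.
20.26 wt% Al2O3 ÷ 101.961 g/mol = 0.19870 mol, giving 0.39740 Al and 0.59610 O.
36.75 wt% SiO2 ÷ 60.083 g/mol = 0.61165 mol, giving 0.61165 Si and 1.22330 O.
Oxygen sums to 2.42481; scaling by 12/2.42481 = 4.94884 puts the formula on 12 O.
Si: 0.61165 × 4.94884 = 3.027 atoms per formula unit.

3.027 Si apfu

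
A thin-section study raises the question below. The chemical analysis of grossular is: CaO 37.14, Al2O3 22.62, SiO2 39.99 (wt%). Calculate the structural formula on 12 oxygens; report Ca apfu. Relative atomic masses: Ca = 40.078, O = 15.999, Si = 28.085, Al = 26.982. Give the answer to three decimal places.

37.14 wt% CaO ÷ 56.077 g/mol = 0.66230 mol, giving 0.66230 Ca and 0.66230 O.
22.62 wt% Al2O3 ÷ 101.961 g/mol = 0.22185 mol, giving 0.44370 Al and 0.66555 O.
39.99 wt% SiO2 ÷ 60.083 g/mol = 0.66558 mol, giving 0.66558 Si and 1.33116 O.
Oxygen sums to 2.65901; scaling by 12/2.65901 = 4.51296 puts the formula on 12 O.
Ca: 0.66230 × 4.51296 = 2.989 atoms per formula unit.

2.989 Ca apfu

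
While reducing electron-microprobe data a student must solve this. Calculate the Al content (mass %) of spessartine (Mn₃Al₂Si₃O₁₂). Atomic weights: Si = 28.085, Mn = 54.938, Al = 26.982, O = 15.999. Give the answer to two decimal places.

M(Mn₃Al₂Si₃O₁₂) = 495.021 g/mol.
Al contributes 2 × 26.982 = 53.964 g per mole.
53.964/495.021 = 0.1090 → 10.90%.

10.90 mass %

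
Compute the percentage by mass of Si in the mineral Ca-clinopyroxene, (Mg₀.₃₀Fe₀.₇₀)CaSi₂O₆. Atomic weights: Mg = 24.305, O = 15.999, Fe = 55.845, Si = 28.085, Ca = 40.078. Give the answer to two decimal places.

23.54 weight percent

M((Mg₀.₃₀Fe₀.₇₀)CaSi₂O₆) = 238.625 g/mol.
Si contributes 2 × 28.085 = 56.170 g per mole.
56.170/238.625 = 0.2354 → 23.54%.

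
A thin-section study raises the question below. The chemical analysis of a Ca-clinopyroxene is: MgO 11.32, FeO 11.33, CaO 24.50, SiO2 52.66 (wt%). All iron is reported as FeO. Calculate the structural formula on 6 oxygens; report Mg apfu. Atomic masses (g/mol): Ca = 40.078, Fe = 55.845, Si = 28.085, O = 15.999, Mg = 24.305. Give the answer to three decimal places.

0.641 Mg apfu

MgO: 11.32/40.304 = 0.28087 mol → 0.28087 mol Mg, 0.28087 mol O.
FeO: 11.33/71.844 = 0.15770 mol → 0.15770 mol Fe, 0.15770 mol O.
CaO: 24.50/56.077 = 0.43690 mol → 0.43690 mol Ca, 0.43690 mol O.
SiO2: 52.66/60.083 = 0.87645 mol → 0.87645 mol Si, 1.75290 mol O.
Total oxygen = 2.62837 mol. Normalization factor = 6/2.62837 = 2.28278.
Mg per 6 O = 0.28087 × 2.28278 = 0.641.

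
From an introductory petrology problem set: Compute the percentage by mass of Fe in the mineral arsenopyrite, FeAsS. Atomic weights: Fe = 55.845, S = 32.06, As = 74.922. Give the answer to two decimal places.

34.30 weight percent

M(FeAsS) = 162.827 g/mol.
Fe contributes 1 × 55.845 = 55.845 g per mole.
55.845/162.827 = 0.3430 → 34.30%.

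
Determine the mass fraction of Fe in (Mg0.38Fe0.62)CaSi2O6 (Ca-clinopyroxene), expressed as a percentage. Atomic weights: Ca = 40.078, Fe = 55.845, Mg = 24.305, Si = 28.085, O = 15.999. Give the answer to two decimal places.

M((Mg0.38Fe0.62)CaSi2O6) = 236.102 g/mol.
Fe contributes 0.62 × 55.845 = 34.624 g per mole.
34.624/236.102 = 0.1466 → 14.66%.

14.66 wt%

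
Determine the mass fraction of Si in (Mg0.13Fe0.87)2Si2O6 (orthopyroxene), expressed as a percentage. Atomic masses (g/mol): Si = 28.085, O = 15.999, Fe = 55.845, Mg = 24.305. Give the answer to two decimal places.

Molar mass of (Mg0.13Fe0.87)2Si2O6: 0.26·24.305 + 1.74·55.845 + 2·28.085 + 6·15.999 = 255.654 g/mol.
Mass of Si per formula unit: 2 × 28.085 = 56.170 g.
Weight fraction Si = 56.170 / 255.654 = 0.2197.

21.97 weight percent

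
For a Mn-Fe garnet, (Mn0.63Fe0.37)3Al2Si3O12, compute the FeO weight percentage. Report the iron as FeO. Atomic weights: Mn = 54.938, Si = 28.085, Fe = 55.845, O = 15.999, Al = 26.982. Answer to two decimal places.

16.08 wt%

Formula mass = 496.028 g/mol.
1.11 Fe → 1.1100 mol FeO per formula unit; M(FeO) = 71.844, so FeO mass = 79.747 g.
79.747/496.028 × 100 = 16.08 wt%.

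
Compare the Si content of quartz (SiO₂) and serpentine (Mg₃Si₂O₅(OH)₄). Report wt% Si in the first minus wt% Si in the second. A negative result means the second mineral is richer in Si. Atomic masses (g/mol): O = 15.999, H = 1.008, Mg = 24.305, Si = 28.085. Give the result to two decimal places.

26.47 percentage points

Si in SiO₂: molar mass 60.083 g/mol; 1×28.085 = 28.085 g → 46.74 wt%.
Si in Mg₃Si₂O₅(OH)₄: molar mass 277.108 g/mol; 2×28.085 = 56.170 g → 20.27 wt%.
Difference = 46.74 − 20.27 = 26.47 percentage points.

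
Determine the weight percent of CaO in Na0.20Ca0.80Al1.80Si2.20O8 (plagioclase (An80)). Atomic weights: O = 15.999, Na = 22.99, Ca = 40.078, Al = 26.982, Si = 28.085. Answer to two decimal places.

16.31 wt%

Molar mass of Na0.20Ca0.80Al1.80Si2.20O8 = 0.20*22.99 + 0.80*40.078 + 1.80*26.982 + 2.20*28.085 + 8*15.999 = 275.007 g/mol.
Each formula unit contains 0.80 Ca, equivalent to 0.80/1 = 0.8000 mol CaO.
M(CaO) = 1×40.078 + 1×15.999 = 56.077 g/mol.
Mass of CaO per formula unit = 0.8000 × 56.077 = 44.862 g.
CaO wt% = 44.862 / 275.007 × 100 = 16.31%.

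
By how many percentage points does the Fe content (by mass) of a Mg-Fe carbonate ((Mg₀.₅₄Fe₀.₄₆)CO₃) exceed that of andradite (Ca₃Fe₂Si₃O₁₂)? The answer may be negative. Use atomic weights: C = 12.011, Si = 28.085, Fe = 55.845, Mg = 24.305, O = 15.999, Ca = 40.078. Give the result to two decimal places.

4.02 percentage points

Fe in (Mg₀.₅₄Fe₀.₄₆)CO₃: molar mass 98.821 g/mol; 0.46×55.845 = 25.689 g → 26.00 wt%.
Fe in Ca₃Fe₂Si₃O₁₂: molar mass 508.167 g/mol; 2×55.845 = 111.690 g → 21.98 wt%.
Difference = 26.00 − 21.98 = 4.02 percentage points.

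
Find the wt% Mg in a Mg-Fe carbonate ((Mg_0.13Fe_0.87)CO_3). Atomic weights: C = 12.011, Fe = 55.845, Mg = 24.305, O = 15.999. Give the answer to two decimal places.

2.83 wt%

Formula mass = 0.13·24.305 + 0.87·55.845 + 1·12.011 + 3·15.999 = 111.753 g/mol, of which 3.160 g is Mg.
So Mg makes up 3.160/111.753 = 0.0283 of the mass, i.e. 2.83%.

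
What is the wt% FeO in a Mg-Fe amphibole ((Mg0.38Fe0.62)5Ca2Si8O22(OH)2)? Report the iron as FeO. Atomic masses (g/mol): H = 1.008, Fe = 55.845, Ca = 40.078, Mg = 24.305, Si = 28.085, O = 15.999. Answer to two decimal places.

Formula mass = 910.127 g/mol.
3.10 Fe → 3.1000 mol FeO per formula unit; M(FeO) = 71.844, so FeO mass = 222.716 g.
222.716/910.127 × 100 = 24.47 wt%.

24.47 wt%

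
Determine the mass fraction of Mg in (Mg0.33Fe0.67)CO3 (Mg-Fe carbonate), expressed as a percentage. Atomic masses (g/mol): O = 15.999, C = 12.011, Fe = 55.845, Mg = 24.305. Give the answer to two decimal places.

7.61 weight percent

Molar mass of (Mg0.33Fe0.67)CO3: 0.33×24.305 + 0.67×55.845 + 1×12.011 + 3×15.999 = 105.445 g/mol.
Mass of Mg per formula unit: 0.33 × 24.305 = 8.021 g.
Weight fraction Mg = 8.021 / 105.445 = 0.0761.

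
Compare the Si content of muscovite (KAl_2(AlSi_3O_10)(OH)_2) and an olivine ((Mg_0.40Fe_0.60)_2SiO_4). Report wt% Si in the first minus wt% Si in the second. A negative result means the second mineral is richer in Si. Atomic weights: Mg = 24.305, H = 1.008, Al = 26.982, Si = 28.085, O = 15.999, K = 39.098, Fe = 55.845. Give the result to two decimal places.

First mineral: 84.255 g Si in 398.303 g formula = 21.15 wt% Si.
Second mineral: 28.085 g Si in 178.539 g formula = 15.73 wt% Si.
21.15% − 15.73% gives a difference of 5.42 percentage points.

5.42 percentage points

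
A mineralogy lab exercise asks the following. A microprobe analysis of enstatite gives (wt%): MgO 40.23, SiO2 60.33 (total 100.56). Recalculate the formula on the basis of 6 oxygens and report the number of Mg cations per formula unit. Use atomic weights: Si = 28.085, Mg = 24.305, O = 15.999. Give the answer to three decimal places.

MgO (M=40.304): mol = 0.99816; Mg = 0.99816, O = 0.99816.
SiO2 (M=60.083): mol = 1.00411; Si = 1.00411, O = 2.00822.
ΣO = 3.00638; factor = 6/ΣO = 1.99576.
Mg apfu = 0.99816 × 1.99576 = 1.992.

1.992 Mg apfu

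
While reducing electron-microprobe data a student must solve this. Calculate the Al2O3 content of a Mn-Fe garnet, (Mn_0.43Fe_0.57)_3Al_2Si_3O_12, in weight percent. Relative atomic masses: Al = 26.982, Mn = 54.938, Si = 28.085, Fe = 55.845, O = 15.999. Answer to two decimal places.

20.53 wt%

M((Mn_0.43Fe_0.57)_3Al_2Si_3O_12) = 496.572 g/mol; M(Al2O3) = 101.961 g/mol.
Moles Al2O3 per formula unit = 2 Al ÷ 2 = 1.0000.
Al2O3 fraction = (1.0000 × 101.961) / 496.572 = 101.961/496.572 = 0.2053.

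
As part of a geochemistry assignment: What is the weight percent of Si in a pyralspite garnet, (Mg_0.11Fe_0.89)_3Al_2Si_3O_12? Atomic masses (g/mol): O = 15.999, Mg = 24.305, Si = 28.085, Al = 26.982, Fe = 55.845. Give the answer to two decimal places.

Molar mass of (Mg_0.11Fe_0.89)_3Al_2Si_3O_12: 0.33×24.305 + 2.67×55.845 + 2×26.982 + 3×28.085 + 12×15.999 = 487.334 g/mol.
Mass of Si per formula unit: 3 × 28.085 = 84.255 g.
Weight fraction Si = 84.255 / 487.334 = 0.1729.

17.29 weight percent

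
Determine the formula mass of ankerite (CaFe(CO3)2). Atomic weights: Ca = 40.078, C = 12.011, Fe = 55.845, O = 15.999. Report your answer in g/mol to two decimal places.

215.94 g/mol

M = 1(40.078) + 1(55.845) + 2(12.011) + 6(15.999)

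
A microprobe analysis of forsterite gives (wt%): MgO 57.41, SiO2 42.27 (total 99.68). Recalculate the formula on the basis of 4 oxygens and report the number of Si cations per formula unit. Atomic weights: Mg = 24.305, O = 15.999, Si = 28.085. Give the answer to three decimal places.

0.994 Si apfu

57.41 wt% MgO ÷ 40.304 g/mol = 1.42442 mol, giving 1.42442 Mg and 1.42442 O.
42.27 wt% SiO2 ÷ 60.083 g/mol = 0.70353 mol, giving 0.70353 Si and 1.40706 O.
Oxygen sums to 2.83148; scaling by 4/2.83148 = 1.41269 puts the formula on 4 O.
Si: 0.70353 × 1.41269 = 0.994 atoms per formula unit.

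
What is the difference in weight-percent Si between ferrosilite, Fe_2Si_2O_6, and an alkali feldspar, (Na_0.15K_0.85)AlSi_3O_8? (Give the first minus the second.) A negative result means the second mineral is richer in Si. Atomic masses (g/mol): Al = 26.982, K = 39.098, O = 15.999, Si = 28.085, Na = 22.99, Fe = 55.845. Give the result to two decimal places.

-9.25 percentage points

Si in Fe_2Si_2O_6: molar mass 263.854 g/mol; 2×28.085 = 56.170 g → 21.29 wt%.
Si in (Na_0.15K_0.85)AlSi_3O_8: molar mass 275.911 g/mol; 3×28.085 = 84.255 g → 30.54 wt%.
Difference = 21.29 − 30.54 = -9.25 percentage points.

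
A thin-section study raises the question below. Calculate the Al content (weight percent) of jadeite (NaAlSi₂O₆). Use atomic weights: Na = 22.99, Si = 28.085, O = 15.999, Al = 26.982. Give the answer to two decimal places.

Molar mass of NaAlSi₂O₆: 1*22.99 + 1*26.982 + 2*28.085 + 6*15.999 = 202.136 g/mol.
Mass of Al per formula unit: 1 × 26.982 = 26.982 g.
Weight fraction Al = 26.982 / 202.136 = 0.1335.

13.35 weight percent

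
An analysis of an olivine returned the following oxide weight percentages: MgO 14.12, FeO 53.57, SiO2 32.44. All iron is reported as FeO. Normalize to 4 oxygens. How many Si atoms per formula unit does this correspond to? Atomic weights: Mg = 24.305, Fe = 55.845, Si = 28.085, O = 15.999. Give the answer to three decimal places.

14.12 wt% MgO ÷ 40.304 g/mol = 0.35034 mol, giving 0.35034 Mg and 0.35034 O.
53.57 wt% FeO ÷ 71.844 g/mol = 0.74564 mol, giving 0.74564 Fe and 0.74564 O.
32.44 wt% SiO2 ÷ 60.083 g/mol = 0.53992 mol, giving 0.53992 Si and 1.07984 O.
Oxygen sums to 2.17582; scaling by 4/2.17582 = 1.83839 puts the formula on 4 O.
Si: 0.53992 × 1.83839 = 0.993 atoms per formula unit.

0.993 Si apfu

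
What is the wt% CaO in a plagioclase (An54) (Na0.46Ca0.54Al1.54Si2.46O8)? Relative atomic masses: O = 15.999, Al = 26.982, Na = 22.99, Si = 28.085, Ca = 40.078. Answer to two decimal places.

Formula mass = 270.851 g/mol.
0.54 Ca → 0.5400 mol CaO per formula unit; M(CaO) = 56.077, so CaO mass = 30.282 g.
30.282/270.851 × 100 = 11.18 wt%.

11.18 wt%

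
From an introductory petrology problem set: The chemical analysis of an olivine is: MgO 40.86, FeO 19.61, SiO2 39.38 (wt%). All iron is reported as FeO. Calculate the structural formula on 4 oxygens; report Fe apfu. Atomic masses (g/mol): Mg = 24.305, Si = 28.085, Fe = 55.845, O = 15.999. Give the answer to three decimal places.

40.86 wt% MgO ÷ 40.304 g/mol = 1.01380 mol, giving 1.01380 Mg and 1.01380 O.
19.61 wt% FeO ÷ 71.844 g/mol = 0.27295 mol, giving 0.27295 Fe and 0.27295 O.
39.38 wt% SiO2 ÷ 60.083 g/mol = 0.65543 mol, giving 0.65543 Si and 1.31086 O.
Oxygen sums to 2.59761; scaling by 4/2.59761 = 1.53988 puts the formula on 4 O.
Fe: 0.27295 × 1.53988 = 0.420 atoms per formula unit.

0.420 Fe apfu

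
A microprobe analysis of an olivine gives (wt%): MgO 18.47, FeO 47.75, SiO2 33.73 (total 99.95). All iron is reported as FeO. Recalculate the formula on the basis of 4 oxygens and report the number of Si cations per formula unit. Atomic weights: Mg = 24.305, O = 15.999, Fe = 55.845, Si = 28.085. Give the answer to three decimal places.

1.000 Si apfu

MgO (M=40.304): mol = 0.45827; Mg = 0.45827, O = 0.45827.
FeO (M=71.844): mol = 0.66463; Fe = 0.66463, O = 0.66463.
SiO2 (M=60.083): mol = 0.56139; Si = 0.56139, O = 1.12278.
ΣO = 2.24568; factor = 4/ΣO = 1.78120.
Si apfu = 0.56139 × 1.78120 = 1.000.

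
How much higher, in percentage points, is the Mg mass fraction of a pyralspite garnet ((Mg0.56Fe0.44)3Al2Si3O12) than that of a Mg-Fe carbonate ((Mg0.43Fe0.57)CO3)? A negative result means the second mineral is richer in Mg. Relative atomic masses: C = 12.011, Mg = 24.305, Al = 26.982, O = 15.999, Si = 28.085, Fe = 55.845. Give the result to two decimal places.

-1.04 percentage points

First mineral: 40.832 g Mg in 444.755 g formula = 9.18 wt% Mg.
Second mineral: 10.451 g Mg in 102.291 g formula = 10.22 wt% Mg.
9.18% − 10.22% gives a difference of -1.04 percentage points.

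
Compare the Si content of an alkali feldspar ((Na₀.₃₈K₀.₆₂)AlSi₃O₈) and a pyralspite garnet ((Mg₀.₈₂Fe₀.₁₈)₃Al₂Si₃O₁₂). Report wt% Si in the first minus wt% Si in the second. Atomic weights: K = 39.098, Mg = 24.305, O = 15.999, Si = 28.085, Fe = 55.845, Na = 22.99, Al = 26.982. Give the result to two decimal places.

10.90 percentage points

M((Na₀.₃₈K₀.₆₂)AlSi₃O₈) = 272.206 g/mol, so wt% Si = 84.255/272.206 × 100 = 30.95%.
M((Mg₀.₈₂Fe₀.₁₈)₃Al₂Si₃O₁₂) = 420.154 g/mol, so wt% Si = 84.255/420.154 × 100 = 20.05%.
30.95 − 20.05 = 10.90 pp.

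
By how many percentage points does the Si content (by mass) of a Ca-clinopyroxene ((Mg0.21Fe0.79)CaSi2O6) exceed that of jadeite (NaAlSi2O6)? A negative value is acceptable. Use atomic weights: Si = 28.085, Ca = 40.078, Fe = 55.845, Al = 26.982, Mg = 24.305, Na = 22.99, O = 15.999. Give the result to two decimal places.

-4.53 percentage points

M((Mg0.21Fe0.79)CaSi2O6) = 241.464 g/mol, so wt% Si = 56.170/241.464 × 100 = 23.26%.
M(NaAlSi2O6) = 202.136 g/mol, so wt% Si = 56.170/202.136 × 100 = 27.79%.
23.26 − 27.79 = -4.53 pp.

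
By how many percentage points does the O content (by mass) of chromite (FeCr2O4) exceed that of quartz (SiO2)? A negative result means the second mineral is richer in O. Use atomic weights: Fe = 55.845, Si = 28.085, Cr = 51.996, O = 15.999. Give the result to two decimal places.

-24.67 percentage points

First mineral: 63.996 g O in 223.833 g formula = 28.59 wt% O.
Second mineral: 31.998 g O in 60.083 g formula = 53.26 wt% O.
28.59% − 53.26% gives a difference of -24.67 percentage points.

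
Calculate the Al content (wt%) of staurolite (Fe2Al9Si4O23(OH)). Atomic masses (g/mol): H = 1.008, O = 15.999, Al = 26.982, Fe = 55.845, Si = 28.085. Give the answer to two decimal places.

28.51 wt%

M(Fe2Al9Si4O23(OH)) = 851.852 g/mol.
Al contributes 9 × 26.982 = 242.838 g per mole.
242.838/851.852 = 0.2851 → 28.51%.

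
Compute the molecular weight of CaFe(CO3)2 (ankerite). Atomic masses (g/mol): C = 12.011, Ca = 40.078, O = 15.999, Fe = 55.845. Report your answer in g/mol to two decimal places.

The formula mass is the sum 1*40.078 + 1*55.845 + 2*12.011 + 6*15.999.

215.94 g/mol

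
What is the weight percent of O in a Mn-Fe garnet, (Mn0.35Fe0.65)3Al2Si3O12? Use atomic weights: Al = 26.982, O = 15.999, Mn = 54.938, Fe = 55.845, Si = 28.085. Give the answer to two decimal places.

38.65 mass %

Formula mass = 1.05·54.938 + 1.95·55.845 + 2·26.982 + 3·28.085 + 12·15.999 = 496.790 g/mol, of which 191.988 g is O.
So O makes up 191.988/496.790 = 0.3865 of the mass, i.e. 38.65%.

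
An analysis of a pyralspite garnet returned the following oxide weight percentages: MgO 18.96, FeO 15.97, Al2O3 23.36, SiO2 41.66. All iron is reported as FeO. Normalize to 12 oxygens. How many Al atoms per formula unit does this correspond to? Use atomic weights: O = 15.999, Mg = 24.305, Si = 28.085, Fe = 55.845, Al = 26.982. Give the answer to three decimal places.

1.987 Al apfu

18.96 wt% MgO ÷ 40.304 g/mol = 0.47042 mol, giving 0.47042 Mg and 0.47042 O.
15.97 wt% FeO ÷ 71.844 g/mol = 0.22229 mol, giving 0.22229 Fe and 0.22229 O.
23.36 wt% Al2O3 ÷ 101.961 g/mol = 0.22911 mol, giving 0.45822 Al and 0.68733 O.
41.66 wt% SiO2 ÷ 60.083 g/mol = 0.69337 mol, giving 0.69337 Si and 1.38674 O.
Oxygen sums to 2.76678; scaling by 12/2.76678 = 4.33717 puts the formula on 12 O.
Al: 0.45822 × 4.33717 = 1.987 atoms per formula unit.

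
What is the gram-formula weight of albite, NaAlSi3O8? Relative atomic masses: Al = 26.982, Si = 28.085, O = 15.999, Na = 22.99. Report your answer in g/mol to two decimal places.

262.22 g/mol

Na: 1 × 22.99 = 22.9900
Al: 1 × 26.982 = 26.9820
Si: 3 × 28.085 = 84.2550
O: 8 × 15.999 = 127.9920
Summing the contributions gives the formula mass.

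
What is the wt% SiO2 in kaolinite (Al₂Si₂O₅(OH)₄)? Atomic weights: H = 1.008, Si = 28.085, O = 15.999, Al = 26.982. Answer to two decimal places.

Molar mass of Al₂Si₂O₅(OH)₄ = 2·26.982 + 2·28.085 + 9·15.999 + 4·1.008 = 258.157 g/mol.
Each formula unit contains 2 Si, equivalent to 2/1 = 2.0000 mol SiO2.
M(SiO2) = 1×28.085 + 2×15.999 = 60.083 g/mol.
Mass of SiO2 per formula unit = 2.0000 × 60.083 = 120.166 g.
SiO2 wt% = 120.166 / 258.157 × 100 = 46.55%.

46.55 wt%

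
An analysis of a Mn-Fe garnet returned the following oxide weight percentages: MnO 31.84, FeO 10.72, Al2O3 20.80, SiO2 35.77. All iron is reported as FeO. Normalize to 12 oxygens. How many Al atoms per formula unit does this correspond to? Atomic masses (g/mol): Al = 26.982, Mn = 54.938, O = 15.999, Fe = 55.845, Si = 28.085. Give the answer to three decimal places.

MnO: 31.84/70.937 = 0.44885 mol → 0.44885 mol Mn, 0.44885 mol O.
FeO: 10.72/71.844 = 0.14921 mol → 0.14921 mol Fe, 0.14921 mol O.
Al2O3: 20.80/101.961 = 0.20400 mol → 0.40800 mol Al, 0.61200 mol O.
SiO2: 35.77/60.083 = 0.59534 mol → 0.59534 mol Si, 1.19068 mol O.
Total oxygen = 2.40074 mol. Normalization factor = 12/2.40074 = 4.99846.
Al per 12 O = 0.40800 × 4.99846 = 2.039.

2.039 Al apfu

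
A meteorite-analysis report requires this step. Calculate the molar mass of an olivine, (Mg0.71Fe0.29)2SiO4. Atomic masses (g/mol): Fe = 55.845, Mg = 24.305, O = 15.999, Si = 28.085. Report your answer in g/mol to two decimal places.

Mg: 1.42 × 24.305 = 34.5131
Fe: 0.58 × 55.845 = 32.3901
Si: 1 × 28.085 = 28.0850
O: 4 × 15.999 = 63.9960
Summing the contributions gives the formula mass.

158.98 g/mol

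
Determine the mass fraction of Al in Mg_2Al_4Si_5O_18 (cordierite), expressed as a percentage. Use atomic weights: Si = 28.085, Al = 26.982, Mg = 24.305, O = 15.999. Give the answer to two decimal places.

18.45 wt%

Molar mass of Mg_2Al_4Si_5O_18: 2*24.305 + 4*26.982 + 5*28.085 + 18*15.999 = 584.945 g/mol.
Mass of Al per formula unit: 4 × 26.982 = 107.928 g.
Weight fraction Al = 107.928 / 584.945 = 0.1845.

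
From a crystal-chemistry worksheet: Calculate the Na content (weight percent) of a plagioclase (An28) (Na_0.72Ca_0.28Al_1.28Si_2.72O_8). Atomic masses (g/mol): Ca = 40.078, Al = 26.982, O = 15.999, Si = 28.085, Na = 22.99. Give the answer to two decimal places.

Molar mass of Na_0.72Ca_0.28Al_1.28Si_2.72O_8: 0.72*22.99 + 0.28*40.078 + 1.28*26.982 + 2.72*28.085 + 8*15.999 = 266.695 g/mol.
Mass of Na per formula unit: 0.72 × 22.99 = 16.553 g.
Weight fraction Na = 16.553 / 266.695 = 0.0621.

6.21 weight percent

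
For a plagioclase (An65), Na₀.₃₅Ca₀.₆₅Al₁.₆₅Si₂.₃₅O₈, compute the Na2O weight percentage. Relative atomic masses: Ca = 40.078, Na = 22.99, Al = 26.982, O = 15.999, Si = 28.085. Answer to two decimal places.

Formula mass = 272.609 g/mol.
0.35 Na → 0.1750 mol Na2O per formula unit; M(Na2O) = 61.979, so Na2O mass = 10.846 g.
10.846/272.609 × 100 = 3.98 wt%.

3.98 wt%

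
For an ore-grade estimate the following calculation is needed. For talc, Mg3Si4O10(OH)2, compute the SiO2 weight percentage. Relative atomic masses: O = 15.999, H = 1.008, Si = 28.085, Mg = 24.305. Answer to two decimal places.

63.37 wt%

Formula mass = 379.259 g/mol.
4 Si → 4.0000 mol SiO2 per formula unit; M(SiO2) = 60.083, so SiO2 mass = 240.332 g.
240.332/379.259 × 100 = 63.37 wt%.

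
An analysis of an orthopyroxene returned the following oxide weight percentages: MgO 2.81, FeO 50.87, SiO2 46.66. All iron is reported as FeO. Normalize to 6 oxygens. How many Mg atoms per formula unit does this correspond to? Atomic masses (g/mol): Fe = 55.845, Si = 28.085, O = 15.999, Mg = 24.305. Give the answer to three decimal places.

MgO: 2.81/40.304 = 0.06972 mol → 0.06972 mol Mg, 0.06972 mol O.
FeO: 50.87/71.844 = 0.70806 mol → 0.70806 mol Fe, 0.70806 mol O.
SiO2: 46.66/60.083 = 0.77659 mol → 0.77659 mol Si, 1.55318 mol O.
Total oxygen = 2.33096 mol. Normalization factor = 6/2.33096 = 2.57405.
Mg per 6 O = 0.06972 × 2.57405 = 0.179.

0.179 Mg apfu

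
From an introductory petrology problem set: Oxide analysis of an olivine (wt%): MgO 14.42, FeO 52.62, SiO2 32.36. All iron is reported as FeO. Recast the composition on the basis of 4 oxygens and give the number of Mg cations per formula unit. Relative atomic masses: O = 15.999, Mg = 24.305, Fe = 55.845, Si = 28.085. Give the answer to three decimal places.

14.42 wt% MgO ÷ 40.304 g/mol = 0.35778 mol, giving 0.35778 Mg and 0.35778 O.
52.62 wt% FeO ÷ 71.844 g/mol = 0.73242 mol, giving 0.73242 Fe and 0.73242 O.
32.36 wt% SiO2 ÷ 60.083 g/mol = 0.53859 mol, giving 0.53859 Si and 1.07718 O.
Oxygen sums to 2.16738; scaling by 4/2.16738 = 1.84555 puts the formula on 4 O.
Mg: 0.35778 × 1.84555 = 0.660 atoms per formula unit.

0.660 Mg apfu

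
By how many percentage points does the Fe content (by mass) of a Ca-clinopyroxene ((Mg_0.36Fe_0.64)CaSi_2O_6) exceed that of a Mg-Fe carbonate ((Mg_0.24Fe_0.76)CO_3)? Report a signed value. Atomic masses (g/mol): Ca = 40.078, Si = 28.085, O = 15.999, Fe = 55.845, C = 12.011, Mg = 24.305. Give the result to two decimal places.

-24.10 percentage points

M((Mg_0.36Fe_0.64)CaSi_2O_6) = 236.733 g/mol, so wt% Fe = 35.741/236.733 × 100 = 15.10%.
M((Mg_0.24Fe_0.76)CO_3) = 108.283 g/mol, so wt% Fe = 42.442/108.283 × 100 = 39.20%.
15.10 − 39.20 = -24.10 pp.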